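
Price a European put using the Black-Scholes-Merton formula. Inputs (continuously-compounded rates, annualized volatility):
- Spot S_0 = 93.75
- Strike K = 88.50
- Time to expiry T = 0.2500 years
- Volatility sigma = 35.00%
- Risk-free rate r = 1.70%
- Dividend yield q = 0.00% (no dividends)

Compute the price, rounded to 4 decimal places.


d1 = (ln(S/K) + (r - q + 0.5*sigma^2) * T) / (sigma * sqrt(T)) = 0.44109493
d2 = d1 - sigma * sqrt(T) = 0.26609493
exp(-rT) = 0.99575902; exp(-qT) = 1.00000000
P = K * exp(-rT) * N(-d2) - S_0 * exp(-qT) * N(-d1)
N(-d1) = 0.32957214; N(-d2) = 0.39508305
P = 88.5000 * 0.99575902 * 0.39508305 - 93.7500 * 1.00000000 * 0.32957214 = 3.9192

Answer: Price = 3.9192


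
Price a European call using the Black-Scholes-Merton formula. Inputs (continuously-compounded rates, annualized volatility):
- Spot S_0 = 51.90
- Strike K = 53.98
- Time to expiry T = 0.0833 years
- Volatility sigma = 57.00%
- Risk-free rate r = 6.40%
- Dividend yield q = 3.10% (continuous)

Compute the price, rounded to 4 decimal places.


d1 = (ln(S/K) + (r - q + 0.5*sigma^2) * T) / (sigma * sqrt(T)) = -0.13989158
d2 = d1 - sigma * sqrt(T) = -0.30440350
exp(-rT) = 0.99468299; exp(-qT) = 0.99742103
C = S_0 * exp(-qT) * N(d1) - K * exp(-rT) * N(d2)
N(d1) = 0.44437283; N(d2) = 0.38041025
C = 51.9000 * 0.99742103 * 0.44437283 - 53.9800 * 0.99468299 * 0.38041025 = 2.5781

Answer: Price = 2.5781


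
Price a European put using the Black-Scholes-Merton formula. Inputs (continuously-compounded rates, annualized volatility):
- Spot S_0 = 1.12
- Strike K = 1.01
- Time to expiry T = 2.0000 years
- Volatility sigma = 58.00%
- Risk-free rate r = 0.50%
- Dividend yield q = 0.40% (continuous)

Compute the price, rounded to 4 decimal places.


Answer: Price = 0.2830

Derivation:
d1 = (ln(S/K) + (r - q + 0.5*sigma^2) * T) / (sigma * sqrt(T)) = 0.53859391
d2 = d1 - sigma * sqrt(T) = -0.28164995
exp(-rT) = 0.99004983; exp(-qT) = 0.99203191
P = K * exp(-rT) * N(-d2) - S_0 * exp(-qT) * N(-d1)
N(-d1) = 0.29508354; N(-d2) = 0.61089403
P = 1.0100 * 0.99004983 * 0.61089403 - 1.1200 * 0.99203191 * 0.29508354 = 0.2830


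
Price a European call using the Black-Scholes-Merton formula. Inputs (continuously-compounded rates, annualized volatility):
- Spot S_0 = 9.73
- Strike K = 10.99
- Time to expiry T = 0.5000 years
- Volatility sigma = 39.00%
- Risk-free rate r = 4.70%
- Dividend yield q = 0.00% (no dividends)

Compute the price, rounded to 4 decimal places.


d1 = (ln(S/K) + (r - q + 0.5*sigma^2) * T) / (sigma * sqrt(T)) = -0.21846652
d2 = d1 - sigma * sqrt(T) = -0.49423817
exp(-rT) = 0.97677397; exp(-qT) = 1.00000000
C = S_0 * exp(-qT) * N(d1) - K * exp(-rT) * N(d2)
N(d1) = 0.41353282; N(d2) = 0.31056899
C = 9.7300 * 1.00000000 * 0.41353282 - 10.9900 * 0.97677397 * 0.31056899 = 0.6898

Answer: Price = 0.6898


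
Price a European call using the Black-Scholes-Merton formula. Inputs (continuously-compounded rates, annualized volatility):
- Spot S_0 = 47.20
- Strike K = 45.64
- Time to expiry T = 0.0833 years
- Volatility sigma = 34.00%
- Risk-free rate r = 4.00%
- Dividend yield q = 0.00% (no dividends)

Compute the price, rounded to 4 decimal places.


d1 = (ln(S/K) + (r - q + 0.5*sigma^2) * T) / (sigma * sqrt(T)) = 0.42551864
d2 = d1 - sigma * sqrt(T) = 0.32738873
exp(-rT) = 0.99667354; exp(-qT) = 1.00000000
C = S_0 * exp(-qT) * N(d1) - K * exp(-rT) * N(d2)
N(d1) = 0.66477068; N(d2) = 0.62831305
C = 47.2000 * 1.00000000 * 0.66477068 - 45.6400 * 0.99667354 * 0.62831305 = 2.7964

Answer: Price = 2.7964


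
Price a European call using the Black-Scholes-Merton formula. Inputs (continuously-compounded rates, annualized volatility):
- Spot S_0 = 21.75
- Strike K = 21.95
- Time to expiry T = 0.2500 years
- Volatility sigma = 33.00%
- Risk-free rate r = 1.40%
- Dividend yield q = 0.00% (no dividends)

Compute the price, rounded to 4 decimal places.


d1 = (ln(S/K) + (r - q + 0.5*sigma^2) * T) / (sigma * sqrt(T)) = 0.04823708
d2 = d1 - sigma * sqrt(T) = -0.11676292
exp(-rT) = 0.99650612; exp(-qT) = 1.00000000
C = S_0 * exp(-qT) * N(d1) - K * exp(-rT) * N(d2)
N(d1) = 0.51923635; N(d2) = 0.45352396
C = 21.7500 * 1.00000000 * 0.51923635 - 21.9500 * 0.99650612 * 0.45352396 = 1.3733

Answer: Price = 1.3733


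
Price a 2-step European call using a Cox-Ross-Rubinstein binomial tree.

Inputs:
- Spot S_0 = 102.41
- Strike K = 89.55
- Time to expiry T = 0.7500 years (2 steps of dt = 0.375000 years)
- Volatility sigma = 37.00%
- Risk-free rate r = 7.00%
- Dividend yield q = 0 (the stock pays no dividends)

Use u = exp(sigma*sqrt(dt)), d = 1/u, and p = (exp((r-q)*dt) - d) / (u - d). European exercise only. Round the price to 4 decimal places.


Answer: Price = V(0,0) = 23.1999

Derivation:
dt = T/N = 0.375000
u = exp(sigma*sqrt(dt)) = 1.254300; d = 1/u = 0.797257
p = (exp((r-q)*dt) - d) / (u - d) = 0.501792
Discount per step: exp(-r*dt) = 0.974092
Stock lattice S(k, i) with i counting down-moves:
  k=0: S(0,0) = 102.4100
  k=1: S(1,0) = 128.4529; S(1,1) = 81.6471
  k=2: S(2,0) = 161.1185; S(2,1) = 102.4100; S(2,2) = 65.0938
Terminal payoffs V(N, i) = max(S_T - K, 0):
  V(2,0) = 71.568475; V(2,1) = 12.860000; V(2,2) = 0.000000
Backward induction: V(k, i) = exp(-r*dt) * [p * V(k+1, i) + (1-p) * V(k+1, i+1)].
  V(1,0) = exp(-r*dt) * [p*71.568475 + (1-p)*12.860000] = 41.222986
  V(1,1) = exp(-r*dt) * [p*12.860000 + (1-p)*0.000000] = 6.285851
  V(0,0) = exp(-r*dt) * [p*41.222986 + (1-p)*6.285851] = 23.199948


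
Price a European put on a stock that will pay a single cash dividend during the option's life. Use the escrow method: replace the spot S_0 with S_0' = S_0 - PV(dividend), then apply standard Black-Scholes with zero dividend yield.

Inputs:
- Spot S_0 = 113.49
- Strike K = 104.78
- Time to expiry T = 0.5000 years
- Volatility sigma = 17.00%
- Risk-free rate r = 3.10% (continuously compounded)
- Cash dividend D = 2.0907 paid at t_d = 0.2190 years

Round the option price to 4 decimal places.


Answer: Price = 2.0352

Derivation:
PV(D) = D * exp(-r * t_d) = 2.0907 * 0.99323399 = 2.07655431
S_0' = S_0 - PV(D) = 113.4900 - 2.07655431 = 111.41344569
d1 = (ln(S_0'/K) + (r + sigma^2/2)*T) / (sigma*sqrt(T)) = 0.69970382
d2 = d1 - sigma*sqrt(T) = 0.57949567
exp(-rT) = 0.98461951
N(-d1) = 0.24205615; N(-d2) = 0.28112738
P = K * exp(-rT) * N(-d2) - S_0' * N(-d1) = 104.7800 * 0.98461951 * 0.28112738 - 111.41344569 * 0.24205615 = 2.0352


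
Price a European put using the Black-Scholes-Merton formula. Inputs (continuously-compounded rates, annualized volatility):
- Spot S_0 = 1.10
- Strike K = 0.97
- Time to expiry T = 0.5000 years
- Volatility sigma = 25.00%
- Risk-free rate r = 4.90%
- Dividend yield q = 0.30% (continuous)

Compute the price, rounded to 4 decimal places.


Answer: Price = 0.0201

Derivation:
d1 = (ln(S/K) + (r - q + 0.5*sigma^2) * T) / (sigma * sqrt(T)) = 0.92995509
d2 = d1 - sigma * sqrt(T) = 0.75317839
exp(-rT) = 0.97579769; exp(-qT) = 0.99850112
P = K * exp(-rT) * N(-d2) - S_0 * exp(-qT) * N(-d1)
N(-d1) = 0.17619717; N(-d2) = 0.22567136
P = 0.9700 * 0.97579769 * 0.22567136 - 1.1000 * 0.99850112 * 0.17619717 = 0.0201


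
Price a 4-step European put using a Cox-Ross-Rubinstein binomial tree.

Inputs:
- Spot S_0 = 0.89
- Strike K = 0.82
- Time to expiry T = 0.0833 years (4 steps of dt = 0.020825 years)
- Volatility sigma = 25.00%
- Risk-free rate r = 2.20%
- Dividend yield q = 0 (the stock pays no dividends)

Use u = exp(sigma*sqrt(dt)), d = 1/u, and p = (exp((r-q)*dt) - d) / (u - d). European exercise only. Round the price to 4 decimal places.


Answer: Price = V(0,0) = 0.0032

Derivation:
dt = T/N = 0.020825
u = exp(sigma*sqrt(dt)) = 1.036736; d = 1/u = 0.964566
p = (exp((r-q)*dt) - d) / (u - d) = 0.497331
Discount per step: exp(-r*dt) = 0.999542
Stock lattice S(k, i) with i counting down-moves:
  k=0: S(0,0) = 0.8900
  k=1: S(1,0) = 0.9227; S(1,1) = 0.8585
  k=2: S(2,0) = 0.9566; S(2,1) = 0.8900; S(2,2) = 0.8280
  k=3: S(3,0) = 0.9917; S(3,1) = 0.9227; S(3,2) = 0.8585; S(3,3) = 0.7987
  k=4: S(4,0) = 1.0282; S(4,1) = 0.9566; S(4,2) = 0.8900; S(4,3) = 0.8280; S(4,4) = 0.7704
Terminal payoffs V(N, i) = max(K - S_T, 0):
  V(4,0) = 0.000000; V(4,1) = 0.000000; V(4,2) = 0.000000; V(4,3) = 0.000000; V(4,4) = 0.049598
Backward induction: V(k, i) = exp(-r*dt) * [p * V(k+1, i) + (1-p) * V(k+1, i+1)].
  V(3,0) = exp(-r*dt) * [p*0.000000 + (1-p)*0.000000] = 0.000000
  V(3,1) = exp(-r*dt) * [p*0.000000 + (1-p)*0.000000] = 0.000000
  V(3,2) = exp(-r*dt) * [p*0.000000 + (1-p)*0.000000] = 0.000000
  V(3,3) = exp(-r*dt) * [p*0.000000 + (1-p)*0.049598] = 0.024920
  V(2,0) = exp(-r*dt) * [p*0.000000 + (1-p)*0.000000] = 0.000000
  V(2,1) = exp(-r*dt) * [p*0.000000 + (1-p)*0.000000] = 0.000000
  V(2,2) = exp(-r*dt) * [p*0.000000 + (1-p)*0.024920] = 0.012521
  V(1,0) = exp(-r*dt) * [p*0.000000 + (1-p)*0.000000] = 0.000000
  V(1,1) = exp(-r*dt) * [p*0.000000 + (1-p)*0.012521] = 0.006291
  V(0,0) = exp(-r*dt) * [p*0.000000 + (1-p)*0.006291] = 0.003161


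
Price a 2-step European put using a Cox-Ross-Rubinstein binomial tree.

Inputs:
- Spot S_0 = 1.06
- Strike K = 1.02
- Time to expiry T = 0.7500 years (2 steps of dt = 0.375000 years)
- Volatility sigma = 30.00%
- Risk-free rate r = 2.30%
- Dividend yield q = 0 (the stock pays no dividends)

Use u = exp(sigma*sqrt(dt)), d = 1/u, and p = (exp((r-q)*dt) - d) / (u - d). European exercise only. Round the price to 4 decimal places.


dt = T/N = 0.375000
u = exp(sigma*sqrt(dt)) = 1.201669; d = 1/u = 0.832176
p = (exp((r-q)*dt) - d) / (u - d) = 0.477645
Discount per step: exp(-r*dt) = 0.991412
Stock lattice S(k, i) with i counting down-moves:
  k=0: S(0,0) = 1.0600
  k=1: S(1,0) = 1.2738; S(1,1) = 0.8821
  k=2: S(2,0) = 1.5306; S(2,1) = 1.0600; S(2,2) = 0.7341
Terminal payoffs V(N, i) = max(K - S_T, 0):
  V(2,0) = 0.000000; V(2,1) = 0.000000; V(2,2) = 0.285933
Backward induction: V(k, i) = exp(-r*dt) * [p * V(k+1, i) + (1-p) * V(k+1, i+1)].
  V(1,0) = exp(-r*dt) * [p*0.000000 + (1-p)*0.000000] = 0.000000
  V(1,1) = exp(-r*dt) * [p*0.000000 + (1-p)*0.285933] = 0.148076
  V(0,0) = exp(-r*dt) * [p*0.000000 + (1-p)*0.148076] = 0.076684

Answer: Price = V(0,0) = 0.0767


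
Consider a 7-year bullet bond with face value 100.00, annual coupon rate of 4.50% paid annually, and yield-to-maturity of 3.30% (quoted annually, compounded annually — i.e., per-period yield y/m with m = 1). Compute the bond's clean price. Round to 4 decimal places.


Coupon per period c = face * coupon_rate / m = 4.500000
Periods per year m = 1; per-period yield y/m = 0.033000
Number of cashflows N = 7
Cashflows (t years, CF_t, discount factor 1/(1+y/m)^(m*t), PV):
  t = 1.0000: CF_t = 4.500000, DF = 0.968054, PV = 4.356244
  t = 2.0000: CF_t = 4.500000, DF = 0.937129, PV = 4.217080
  t = 3.0000: CF_t = 4.500000, DF = 0.907192, PV = 4.082362
  t = 4.0000: CF_t = 4.500000, DF = 0.878211, PV = 3.951948
  t = 5.0000: CF_t = 4.500000, DF = 0.850156, PV = 3.825700
  t = 6.0000: CF_t = 4.500000, DF = 0.822997, PV = 3.703485
  t = 7.0000: CF_t = 104.500000, DF = 0.796705, PV = 83.255712
Price P = sum_t PV_t = 107.392532

Answer: Price = 107.3925


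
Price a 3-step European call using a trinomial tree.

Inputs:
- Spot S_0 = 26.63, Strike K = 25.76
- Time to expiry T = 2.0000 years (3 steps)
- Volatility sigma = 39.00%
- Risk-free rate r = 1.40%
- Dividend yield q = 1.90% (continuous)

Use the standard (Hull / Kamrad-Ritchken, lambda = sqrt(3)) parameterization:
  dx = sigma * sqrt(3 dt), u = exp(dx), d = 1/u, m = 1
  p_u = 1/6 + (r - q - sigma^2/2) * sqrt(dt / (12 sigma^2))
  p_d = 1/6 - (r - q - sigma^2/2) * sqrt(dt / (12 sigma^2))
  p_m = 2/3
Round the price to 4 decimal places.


Answer: Price = V(0,0) = 5.2853

Derivation:
dt = T/N = 0.666667; dx = sigma*sqrt(3*dt) = 0.551543
u = exp(dx) = 1.735930; d = 1/u = 0.576060
p_u = 0.117683, p_m = 0.666667, p_d = 0.215650
Discount per step: exp(-r*dt) = 0.990710
Stock lattice S(k, j) with j the centered position index:
  k=0: S(0,+0) = 26.6300
  k=1: S(1,-1) = 15.3405; S(1,+0) = 26.6300; S(1,+1) = 46.2278
  k=2: S(2,-2) = 8.8370; S(2,-1) = 15.3405; S(2,+0) = 26.6300; S(2,+1) = 46.2278; S(2,+2) = 80.2483
  k=3: S(3,-3) = 5.0907; S(3,-2) = 8.8370; S(3,-1) = 15.3405; S(3,+0) = 26.6300; S(3,+1) = 46.2278; S(3,+2) = 80.2483; S(3,+3) = 139.3053
Terminal payoffs V(N, j) = max(S_T - K, 0):
  V(3,-3) = 0.000000; V(3,-2) = 0.000000; V(3,-1) = 0.000000; V(3,+0) = 0.870000; V(3,+1) = 20.467816; V(3,+2) = 54.488252; V(3,+3) = 113.545347
Backward induction: V(k, j) = exp(-r*dt) * [p_u * V(k+1, j+1) + p_m * V(k+1, j) + p_d * V(k+1, j-1)]
  V(2,-2) = exp(-r*dt) * [p_u*0.000000 + p_m*0.000000 + p_d*0.000000] = 0.000000
  V(2,-1) = exp(-r*dt) * [p_u*0.870000 + p_m*0.000000 + p_d*0.000000] = 0.101433
  V(2,+0) = exp(-r*dt) * [p_u*20.467816 + p_m*0.870000 + p_d*0.000000] = 2.960947
  V(2,+1) = exp(-r*dt) * [p_u*54.488252 + p_m*20.467816 + p_d*0.870000] = 20.057086
  V(2,+2) = exp(-r*dt) * [p_u*113.545347 + p_m*54.488252 + p_d*20.467816] = 53.599140
  V(1,-1) = exp(-r*dt) * [p_u*2.960947 + p_m*0.101433 + p_d*0.000000] = 0.412210
  V(1,+0) = exp(-r*dt) * [p_u*20.057086 + p_m*2.960947 + p_d*0.101433] = 4.315746
  V(1,+1) = exp(-r*dt) * [p_u*53.599140 + p_m*20.057086 + p_d*2.960947] = 20.128874
  V(0,+0) = exp(-r*dt) * [p_u*20.128874 + p_m*4.315746 + p_d*0.412210] = 5.285321


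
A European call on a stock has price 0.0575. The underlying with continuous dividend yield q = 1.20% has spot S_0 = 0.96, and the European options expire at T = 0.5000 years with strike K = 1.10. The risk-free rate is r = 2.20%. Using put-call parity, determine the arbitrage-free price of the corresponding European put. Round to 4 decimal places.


Put-call parity: C - P = S_0 * exp(-qT) - K * exp(-rT).
S_0 * exp(-qT) = 0.9600 * 0.99401796 = 0.95425725
K * exp(-rT) = 1.1000 * 0.98906028 = 1.08796631
P = C - S*exp(-qT) + K*exp(-rT)
P = 0.0575 - 0.95425725 + 1.08796631 = 0.1912

Answer: Put price = 0.1912


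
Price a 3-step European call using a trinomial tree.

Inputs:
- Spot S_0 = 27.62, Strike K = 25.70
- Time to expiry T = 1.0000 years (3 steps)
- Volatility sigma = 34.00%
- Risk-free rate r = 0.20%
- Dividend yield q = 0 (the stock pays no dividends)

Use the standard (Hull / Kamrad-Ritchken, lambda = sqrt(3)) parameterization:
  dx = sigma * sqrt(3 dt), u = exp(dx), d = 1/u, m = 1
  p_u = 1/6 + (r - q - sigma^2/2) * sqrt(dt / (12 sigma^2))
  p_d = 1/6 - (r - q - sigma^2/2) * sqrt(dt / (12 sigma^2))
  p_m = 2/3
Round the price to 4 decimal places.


Answer: Price = V(0,0) = 4.6058

Derivation:
dt = T/N = 0.333333; dx = sigma*sqrt(3*dt) = 0.340000
u = exp(dx) = 1.404948; d = 1/u = 0.711770
p_u = 0.139314, p_m = 0.666667, p_d = 0.194020
Discount per step: exp(-r*dt) = 0.999334
Stock lattice S(k, j) with j the centered position index:
  k=0: S(0,+0) = 27.6200
  k=1: S(1,-1) = 19.6591; S(1,+0) = 27.6200; S(1,+1) = 38.8047
  k=2: S(2,-2) = 13.9928; S(2,-1) = 19.6591; S(2,+0) = 27.6200; S(2,+1) = 38.8047; S(2,+2) = 54.5185
  k=3: S(3,-3) = 9.9596; S(3,-2) = 13.9928; S(3,-1) = 19.6591; S(3,+0) = 27.6200; S(3,+1) = 38.8047; S(3,+2) = 54.5185; S(3,+3) = 76.5956
Terminal payoffs V(N, j) = max(S_T - K, 0):
  V(3,-3) = 0.000000; V(3,-2) = 0.000000; V(3,-1) = 0.000000; V(3,+0) = 1.920000; V(3,+1) = 13.104652; V(3,+2) = 28.818503; V(3,+3) = 50.895639
Backward induction: V(k, j) = exp(-r*dt) * [p_u * V(k+1, j+1) + p_m * V(k+1, j) + p_d * V(k+1, j-1)]
  V(2,-2) = exp(-r*dt) * [p_u*0.000000 + p_m*0.000000 + p_d*0.000000] = 0.000000
  V(2,-1) = exp(-r*dt) * [p_u*1.920000 + p_m*0.000000 + p_d*0.000000] = 0.267304
  V(2,+0) = exp(-r*dt) * [p_u*13.104652 + p_m*1.920000 + p_d*0.000000] = 3.103588
  V(2,+1) = exp(-r*dt) * [p_u*28.818503 + p_m*13.104652 + p_d*1.920000] = 13.115019
  V(2,+2) = exp(-r*dt) * [p_u*50.895639 + p_m*28.818503 + p_d*13.104652] = 28.826132
  V(1,-1) = exp(-r*dt) * [p_u*3.103588 + p_m*0.267304 + p_d*0.000000] = 0.610168
  V(1,+0) = exp(-r*dt) * [p_u*13.115019 + p_m*3.103588 + p_d*0.267304] = 3.945392
  V(1,+1) = exp(-r*dt) * [p_u*28.826132 + p_m*13.115019 + p_d*3.103588] = 13.352474
  V(0,+0) = exp(-r*dt) * [p_u*13.352474 + p_m*3.945392 + p_d*0.610168] = 4.605757


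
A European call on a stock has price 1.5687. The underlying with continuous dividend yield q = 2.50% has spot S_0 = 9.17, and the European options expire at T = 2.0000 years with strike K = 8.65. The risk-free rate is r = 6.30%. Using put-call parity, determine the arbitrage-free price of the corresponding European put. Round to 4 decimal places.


Answer: Put price = 0.4719

Derivation:
Put-call parity: C - P = S_0 * exp(-qT) - K * exp(-rT).
S_0 * exp(-qT) = 9.1700 * 0.95122942 = 8.72277382
K * exp(-rT) = 8.6500 * 0.88161485 = 7.62596842
P = C - S*exp(-qT) + K*exp(-rT)
P = 1.5687 - 8.72277382 + 7.62596842 = 0.4719


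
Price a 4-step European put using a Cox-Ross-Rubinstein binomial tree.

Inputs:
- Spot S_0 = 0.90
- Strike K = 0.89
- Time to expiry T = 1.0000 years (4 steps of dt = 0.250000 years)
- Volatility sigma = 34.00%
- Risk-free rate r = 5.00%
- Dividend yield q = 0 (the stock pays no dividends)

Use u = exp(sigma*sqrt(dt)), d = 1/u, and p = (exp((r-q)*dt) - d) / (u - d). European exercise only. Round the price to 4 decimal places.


dt = T/N = 0.250000
u = exp(sigma*sqrt(dt)) = 1.185305; d = 1/u = 0.843665
p = (exp((r-q)*dt) - d) / (u - d) = 0.494420
Discount per step: exp(-r*dt) = 0.987578
Stock lattice S(k, i) with i counting down-moves:
  k=0: S(0,0) = 0.9000
  k=1: S(1,0) = 1.0668; S(1,1) = 0.7593
  k=2: S(2,0) = 1.2645; S(2,1) = 0.9000; S(2,2) = 0.6406
  k=3: S(3,0) = 1.4988; S(3,1) = 1.0668; S(3,2) = 0.7593; S(3,3) = 0.5404
  k=4: S(4,0) = 1.7765; S(4,1) = 1.2645; S(4,2) = 0.9000; S(4,3) = 0.6406; S(4,4) = 0.4560
Terminal payoffs V(N, i) = max(K - S_T, 0):
  V(4,0) = 0.000000; V(4,1) = 0.000000; V(4,2) = 0.000000; V(4,3) = 0.249407; V(4,4) = 0.434045
Backward induction: V(k, i) = exp(-r*dt) * [p * V(k+1, i) + (1-p) * V(k+1, i+1)].
  V(3,0) = exp(-r*dt) * [p*0.000000 + (1-p)*0.000000] = 0.000000
  V(3,1) = exp(-r*dt) * [p*0.000000 + (1-p)*0.000000] = 0.000000
  V(3,2) = exp(-r*dt) * [p*0.000000 + (1-p)*0.249407] = 0.124529
  V(3,3) = exp(-r*dt) * [p*0.249407 + (1-p)*0.434045] = 0.338498
  V(2,0) = exp(-r*dt) * [p*0.000000 + (1-p)*0.000000] = 0.000000
  V(2,1) = exp(-r*dt) * [p*0.000000 + (1-p)*0.124529] = 0.062177
  V(2,2) = exp(-r*dt) * [p*0.124529 + (1-p)*0.338498] = 0.229817
  V(1,0) = exp(-r*dt) * [p*0.000000 + (1-p)*0.062177] = 0.031045
  V(1,1) = exp(-r*dt) * [p*0.062177 + (1-p)*0.229817] = 0.145107
  V(0,0) = exp(-r*dt) * [p*0.031045 + (1-p)*0.145107] = 0.087611

Answer: Price = V(0,0) = 0.0876


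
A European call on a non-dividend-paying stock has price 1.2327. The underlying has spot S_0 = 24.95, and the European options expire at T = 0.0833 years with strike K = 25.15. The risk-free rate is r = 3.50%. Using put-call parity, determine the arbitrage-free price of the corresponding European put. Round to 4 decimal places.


Put-call parity: C - P = S_0 * exp(-qT) - K * exp(-rT).
S_0 * exp(-qT) = 24.9500 * 1.00000000 = 24.95000000
K * exp(-rT) = 25.1500 * 0.99708875 = 25.07678196
P = C - S*exp(-qT) + K*exp(-rT)
P = 1.2327 - 24.95000000 + 25.07678196 = 1.3595

Answer: Put price = 1.3595


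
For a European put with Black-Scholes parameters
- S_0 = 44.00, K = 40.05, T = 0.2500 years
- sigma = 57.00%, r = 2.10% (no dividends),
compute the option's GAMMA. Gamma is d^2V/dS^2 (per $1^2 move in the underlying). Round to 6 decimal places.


d1 = 0.4909595102; d2 = 0.2059595102
phi(d1) = 0.3536458984; exp(-qT) = 1.0000000000; exp(-rT) = 0.9947637572
Gamma = exp(-qT) * phi(d1) / (S * sigma * sqrt(T)) = 1.0000000000 * 0.3536458984 / (44.0000 * 0.5700 * 0.5000000000) = 0.028201

Answer: Gamma = 0.028201


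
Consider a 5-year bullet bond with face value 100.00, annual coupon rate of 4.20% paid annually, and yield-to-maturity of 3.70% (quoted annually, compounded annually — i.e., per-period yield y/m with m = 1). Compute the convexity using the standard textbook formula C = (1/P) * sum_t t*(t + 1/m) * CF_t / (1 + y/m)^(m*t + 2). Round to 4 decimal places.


Answer: Convexity = 25.0666

Derivation:
Coupon per period c = face * coupon_rate / m = 4.200000
Periods per year m = 1; per-period yield y/m = 0.037000
Number of cashflows N = 5
Cashflows (t years, CF_t, discount factor 1/(1+y/m)^(m*t), PV):
  t = 1.0000: CF_t = 4.200000, DF = 0.964320, PV = 4.050145
  t = 2.0000: CF_t = 4.200000, DF = 0.929913, PV = 3.905636
  t = 3.0000: CF_t = 4.200000, DF = 0.896734, PV = 3.766284
  t = 4.0000: CF_t = 4.200000, DF = 0.864739, PV = 3.631903
  t = 5.0000: CF_t = 104.200000, DF = 0.833885, PV = 86.890828
Price P = sum_t PV_t = 102.244796
Convexity numerator sum_t t*(t + 1/m) * CF_t / (1+y/m)^(m*t + 2):
  t = 1.0000: term = 7.532567
  t = 2.0000: term = 21.791419
  t = 3.0000: term = 42.027809
  t = 4.0000: term = 67.547106
  t = 5.0000: term = 2424.028262
Convexity = (1/P) * sum = 2562.927164 / 102.244796 = 25.066578


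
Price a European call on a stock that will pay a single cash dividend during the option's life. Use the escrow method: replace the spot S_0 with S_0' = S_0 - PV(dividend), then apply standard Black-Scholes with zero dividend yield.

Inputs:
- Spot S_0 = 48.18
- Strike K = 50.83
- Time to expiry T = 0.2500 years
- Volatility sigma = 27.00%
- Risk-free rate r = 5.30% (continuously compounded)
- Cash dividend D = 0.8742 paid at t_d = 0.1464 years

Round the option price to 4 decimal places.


PV(D) = D * exp(-r * t_d) = 0.8742 * 0.99227082 = 0.86744316
S_0' = S_0 - PV(D) = 48.1800 - 0.86744316 = 47.31255684
d1 = (ln(S_0'/K) + (r + sigma^2/2)*T) / (sigma*sqrt(T)) = -0.36554444
d2 = d1 - sigma*sqrt(T) = -0.50054444
exp(-rT) = 0.98683739
N(d1) = 0.35735252; N(d2) = 0.30834589
C = S_0' * N(d1) - K * exp(-rT) * N(d2) = 47.31255684 * 0.35735252 - 50.8300 * 0.98683739 * 0.30834589 = 1.4403

Answer: Price = 1.4403


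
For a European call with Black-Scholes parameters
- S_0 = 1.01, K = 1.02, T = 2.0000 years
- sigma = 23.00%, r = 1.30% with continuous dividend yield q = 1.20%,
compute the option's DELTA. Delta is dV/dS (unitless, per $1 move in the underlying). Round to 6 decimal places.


d1 = 0.1384936377; d2 = -0.1867754817
phi(d1) = 0.3951346141; exp(-qT) = 0.9762857098; exp(-rT) = 0.9743350896
N(d1) = 0.5550748512
Delta = exp(-qT) * N(d1) = 0.9762857098 * 0.5550748512 = 0.541912

Answer: Delta = 0.541912


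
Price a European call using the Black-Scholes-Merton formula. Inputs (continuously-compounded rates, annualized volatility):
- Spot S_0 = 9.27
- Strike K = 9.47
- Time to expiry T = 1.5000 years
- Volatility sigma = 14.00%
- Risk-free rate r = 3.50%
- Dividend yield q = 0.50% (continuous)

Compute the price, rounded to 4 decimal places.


Answer: Price = 0.7347

Derivation:
d1 = (ln(S/K) + (r - q + 0.5*sigma^2) * T) / (sigma * sqrt(T)) = 0.22368783
d2 = d1 - sigma * sqrt(T) = 0.05222354
exp(-rT) = 0.94885432; exp(-qT) = 0.99252805
C = S_0 * exp(-qT) * N(d1) - K * exp(-rT) * N(d2)
N(d1) = 0.58849989; N(d2) = 0.52082471
C = 9.2700 * 0.99252805 * 0.58849989 - 9.4700 * 0.94885432 * 0.52082471 = 0.7347


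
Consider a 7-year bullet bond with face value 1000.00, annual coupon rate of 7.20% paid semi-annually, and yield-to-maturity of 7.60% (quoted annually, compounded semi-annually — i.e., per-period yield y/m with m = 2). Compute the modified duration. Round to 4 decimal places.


Coupon per period c = face * coupon_rate / m = 36.000000
Periods per year m = 2; per-period yield y/m = 0.038000
Number of cashflows N = 14
Cashflows (t years, CF_t, discount factor 1/(1+y/m)^(m*t), PV):
  t = 0.5000: CF_t = 36.000000, DF = 0.963391, PV = 34.682081
  t = 1.0000: CF_t = 36.000000, DF = 0.928122, PV = 33.412409
  t = 1.5000: CF_t = 36.000000, DF = 0.894145, PV = 32.189219
  t = 2.0000: CF_t = 36.000000, DF = 0.861411, PV = 31.010808
  t = 2.5000: CF_t = 36.000000, DF = 0.829876, PV = 29.875538
  t = 3.0000: CF_t = 36.000000, DF = 0.799495, PV = 28.781828
  t = 3.5000: CF_t = 36.000000, DF = 0.770227, PV = 27.728158
  t = 4.0000: CF_t = 36.000000, DF = 0.742030, PV = 26.713062
  t = 4.5000: CF_t = 36.000000, DF = 0.714865, PV = 25.735127
  t = 5.0000: CF_t = 36.000000, DF = 0.688694, PV = 24.792993
  t = 5.5000: CF_t = 36.000000, DF = 0.663482, PV = 23.885350
  t = 6.0000: CF_t = 36.000000, DF = 0.639193, PV = 23.010935
  t = 6.5000: CF_t = 36.000000, DF = 0.615793, PV = 22.168530
  t = 7.0000: CF_t = 1036.000000, DF = 0.593249, PV = 614.606015
Price P = sum_t PV_t = 978.592055
First compute Macaulay numerator sum_t t * PV_t:
  t * PV_t at t = 0.5000: 17.341040
  t * PV_t at t = 1.0000: 33.412409
  t * PV_t at t = 1.5000: 48.283829
  t * PV_t at t = 2.0000: 62.021617
  t * PV_t at t = 2.5000: 74.688845
  t * PV_t at t = 3.0000: 86.345485
  t * PV_t at t = 3.5000: 97.048554
  t * PV_t at t = 4.0000: 106.852248
  t * PV_t at t = 4.5000: 115.808072
  t * PV_t at t = 5.0000: 123.964967
  t * PV_t at t = 5.5000: 131.369426
  t * PV_t at t = 6.0000: 138.065608
  t * PV_t at t = 6.5000: 144.095448
  t * PV_t at t = 7.0000: 4302.242105
Macaulay duration D = 5481.539653 / 978.592055 = 5.601455
Modified duration = D / (1 + y/m) = 5.601455 / (1 + 0.038000) = 5.396392

Answer: Modified duration = 5.3964


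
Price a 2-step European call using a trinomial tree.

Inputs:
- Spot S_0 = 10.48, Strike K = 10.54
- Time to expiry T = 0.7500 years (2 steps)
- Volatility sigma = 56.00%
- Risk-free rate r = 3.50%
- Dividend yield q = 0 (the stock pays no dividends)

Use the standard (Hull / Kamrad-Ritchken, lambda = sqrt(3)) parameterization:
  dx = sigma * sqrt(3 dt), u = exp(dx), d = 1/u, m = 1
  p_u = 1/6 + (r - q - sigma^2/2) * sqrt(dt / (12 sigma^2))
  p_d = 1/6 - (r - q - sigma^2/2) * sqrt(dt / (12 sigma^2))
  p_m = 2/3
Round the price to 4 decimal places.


Answer: Price = V(0,0) = 1.7874

Derivation:
dt = T/N = 0.375000; dx = sigma*sqrt(3*dt) = 0.593970
u = exp(dx) = 1.811164; d = 1/u = 0.552131
p_u = 0.128218, p_m = 0.666667, p_d = 0.205116
Discount per step: exp(-r*dt) = 0.986961
Stock lattice S(k, j) with j the centered position index:
  k=0: S(0,+0) = 10.4800
  k=1: S(1,-1) = 5.7863; S(1,+0) = 10.4800; S(1,+1) = 18.9810
  k=2: S(2,-2) = 3.1948; S(2,-1) = 5.7863; S(2,+0) = 10.4800; S(2,+1) = 18.9810; S(2,+2) = 34.3777
Terminal payoffs V(N, j) = max(S_T - K, 0):
  V(2,-2) = 0.000000; V(2,-1) = 0.000000; V(2,+0) = 0.000000; V(2,+1) = 8.440998; V(2,+2) = 23.837699
Backward induction: V(k, j) = exp(-r*dt) * [p_u * V(k+1, j+1) + p_m * V(k+1, j) + p_d * V(k+1, j-1)]
  V(1,-1) = exp(-r*dt) * [p_u*0.000000 + p_m*0.000000 + p_d*0.000000] = 0.000000
  V(1,+0) = exp(-r*dt) * [p_u*8.440998 + p_m*0.000000 + p_d*0.000000] = 1.068173
  V(1,+1) = exp(-r*dt) * [p_u*23.837699 + p_m*8.440998 + p_d*0.000000] = 8.570518
  V(0,+0) = exp(-r*dt) * [p_u*8.570518 + p_m*1.068173 + p_d*0.000000] = 1.787394


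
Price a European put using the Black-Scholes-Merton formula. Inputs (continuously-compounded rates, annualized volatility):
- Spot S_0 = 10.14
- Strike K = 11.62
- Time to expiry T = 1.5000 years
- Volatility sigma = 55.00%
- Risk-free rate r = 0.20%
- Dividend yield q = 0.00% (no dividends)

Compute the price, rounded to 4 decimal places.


Answer: Price = 3.6411

Derivation:
d1 = (ln(S/K) + (r - q + 0.5*sigma^2) * T) / (sigma * sqrt(T)) = 0.13900520
d2 = d1 - sigma * sqrt(T) = -0.53460448
exp(-rT) = 0.99700450; exp(-qT) = 1.00000000
P = K * exp(-rT) * N(-d2) - S_0 * exp(-qT) * N(-d1)
N(-d1) = 0.44472302; N(-d2) = 0.70353831
P = 11.6200 * 0.99700450 * 0.70353831 - 10.1400 * 1.00000000 * 0.44472302 = 3.6411


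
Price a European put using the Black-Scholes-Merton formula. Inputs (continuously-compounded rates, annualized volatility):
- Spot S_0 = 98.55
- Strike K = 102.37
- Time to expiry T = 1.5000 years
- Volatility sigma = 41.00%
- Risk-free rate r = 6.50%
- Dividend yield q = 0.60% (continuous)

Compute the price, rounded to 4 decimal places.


Answer: Price = 16.5751

Derivation:
d1 = (ln(S/K) + (r - q + 0.5*sigma^2) * T) / (sigma * sqrt(T)) = 0.35158210
d2 = d1 - sigma * sqrt(T) = -0.15056330
exp(-rT) = 0.90710234; exp(-qT) = 0.99104038
P = K * exp(-rT) * N(-d2) - S_0 * exp(-qT) * N(-d1)
N(-d1) = 0.36257585; N(-d2) = 0.55983989
P = 102.3700 * 0.90710234 * 0.55983989 - 98.5500 * 0.99104038 * 0.36257585 = 16.5751


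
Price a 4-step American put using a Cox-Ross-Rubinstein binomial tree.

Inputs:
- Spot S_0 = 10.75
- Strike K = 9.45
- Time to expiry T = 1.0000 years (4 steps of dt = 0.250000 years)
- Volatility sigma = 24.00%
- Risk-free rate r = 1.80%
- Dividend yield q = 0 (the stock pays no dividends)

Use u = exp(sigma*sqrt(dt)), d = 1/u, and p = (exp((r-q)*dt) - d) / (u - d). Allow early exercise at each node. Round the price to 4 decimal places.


dt = T/N = 0.250000
u = exp(sigma*sqrt(dt)) = 1.127497; d = 1/u = 0.886920
p = (exp((r-q)*dt) - d) / (u - d) = 0.488783
Discount per step: exp(-r*dt) = 0.995510
Stock lattice S(k, i) with i counting down-moves:
  k=0: S(0,0) = 10.7500
  k=1: S(1,0) = 12.1206; S(1,1) = 9.5344
  k=2: S(2,0) = 13.6659; S(2,1) = 10.7500; S(2,2) = 8.4562
  k=3: S(3,0) = 15.4083; S(3,1) = 12.1206; S(3,2) = 9.5344; S(3,3) = 7.5000
  k=4: S(4,0) = 17.3728; S(4,1) = 13.6659; S(4,2) = 10.7500; S(4,3) = 8.4562; S(4,4) = 6.6519
Terminal payoffs V(N, i) = max(K - S_T, 0):
  V(4,0) = 0.000000; V(4,1) = 0.000000; V(4,2) = 0.000000; V(4,3) = 0.993750; V(4,4) = 2.798079
Backward induction: V(k, i) = exp(-r*dt) * [p * V(k+1, i) + (1-p) * V(k+1, i+1)]; then take max(V_cont, immediate exercise) for American.
  V(3,0) = exp(-r*dt) * [p*0.000000 + (1-p)*0.000000] = 0.000000; exercise = 0.000000; V(3,0) = max -> 0.000000
  V(3,1) = exp(-r*dt) * [p*0.000000 + (1-p)*0.000000] = 0.000000; exercise = 0.000000; V(3,1) = max -> 0.000000
  V(3,2) = exp(-r*dt) * [p*0.000000 + (1-p)*0.993750] = 0.505741; exercise = 0.000000; V(3,2) = max -> 0.505741
  V(3,3) = exp(-r*dt) * [p*0.993750 + (1-p)*2.798079] = 1.907550; exercise = 1.949979; V(3,3) = max -> 1.949979
  V(2,0) = exp(-r*dt) * [p*0.000000 + (1-p)*0.000000] = 0.000000; exercise = 0.000000; V(2,0) = max -> 0.000000
  V(2,1) = exp(-r*dt) * [p*0.000000 + (1-p)*0.505741] = 0.257382; exercise = 0.000000; V(2,1) = max -> 0.257382
  V(2,2) = exp(-r*dt) * [p*0.505741 + (1-p)*1.949979] = 1.238474; exercise = 0.993750; V(2,2) = max -> 1.238474
  V(1,0) = exp(-r*dt) * [p*0.000000 + (1-p)*0.257382] = 0.130987; exercise = 0.000000; V(1,0) = max -> 0.130987
  V(1,1) = exp(-r*dt) * [p*0.257382 + (1-p)*1.238474] = 0.755526; exercise = 0.000000; V(1,1) = max -> 0.755526
  V(0,0) = exp(-r*dt) * [p*0.130987 + (1-p)*0.755526] = 0.448240; exercise = 0.000000; V(0,0) = max -> 0.448240

Answer: Price = V(0,0) = 0.4482


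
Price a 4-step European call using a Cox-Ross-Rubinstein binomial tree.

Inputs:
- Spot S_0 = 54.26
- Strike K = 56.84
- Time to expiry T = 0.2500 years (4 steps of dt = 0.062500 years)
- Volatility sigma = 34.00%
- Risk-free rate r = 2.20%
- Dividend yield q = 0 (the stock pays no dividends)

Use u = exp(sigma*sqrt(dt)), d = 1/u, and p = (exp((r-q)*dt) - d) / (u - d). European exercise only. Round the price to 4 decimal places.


Answer: Price = V(0,0) = 2.8442

Derivation:
dt = T/N = 0.062500
u = exp(sigma*sqrt(dt)) = 1.088717; d = 1/u = 0.918512
p = (exp((r-q)*dt) - d) / (u - d) = 0.486847
Discount per step: exp(-r*dt) = 0.998626
Stock lattice S(k, i) with i counting down-moves:
  k=0: S(0,0) = 54.2600
  k=1: S(1,0) = 59.0738; S(1,1) = 49.8385
  k=2: S(2,0) = 64.3146; S(2,1) = 54.2600; S(2,2) = 45.7773
  k=3: S(3,0) = 70.0204; S(3,1) = 59.0738; S(3,2) = 49.8385; S(3,3) = 42.0470
  k=4: S(4,0) = 76.2325; S(4,1) = 64.3146; S(4,2) = 54.2600; S(4,3) = 45.7773; S(4,4) = 38.6207
Terminal payoffs V(N, i) = max(S_T - K, 0):
  V(4,0) = 19.392456; V(4,1) = 7.474641; V(4,2) = 0.000000; V(4,3) = 0.000000; V(4,4) = 0.000000
Backward induction: V(k, i) = exp(-r*dt) * [p * V(k+1, i) + (1-p) * V(k+1, i+1)].
  V(3,0) = exp(-r*dt) * [p*19.392456 + (1-p)*7.474641] = 13.258549
  V(3,1) = exp(-r*dt) * [p*7.474641 + (1-p)*0.000000] = 3.634005
  V(3,2) = exp(-r*dt) * [p*0.000000 + (1-p)*0.000000] = 0.000000
  V(3,3) = exp(-r*dt) * [p*0.000000 + (1-p)*0.000000] = 0.000000
  V(2,0) = exp(-r*dt) * [p*13.258549 + (1-p)*3.634005] = 8.308252
  V(2,1) = exp(-r*dt) * [p*3.634005 + (1-p)*0.000000] = 1.766773
  V(2,2) = exp(-r*dt) * [p*0.000000 + (1-p)*0.000000] = 0.000000
  V(1,0) = exp(-r*dt) * [p*8.308252 + (1-p)*1.766773] = 4.944668
  V(1,1) = exp(-r*dt) * [p*1.766773 + (1-p)*0.000000] = 0.858966
  V(0,0) = exp(-r*dt) * [p*4.944668 + (1-p)*0.858966] = 2.844164


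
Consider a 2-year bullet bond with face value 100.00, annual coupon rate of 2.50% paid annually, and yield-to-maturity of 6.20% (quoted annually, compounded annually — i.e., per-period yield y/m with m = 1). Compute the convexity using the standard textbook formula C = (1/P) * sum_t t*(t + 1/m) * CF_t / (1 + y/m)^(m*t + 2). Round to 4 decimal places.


Coupon per period c = face * coupon_rate / m = 2.500000
Periods per year m = 1; per-period yield y/m = 0.062000
Number of cashflows N = 2
Cashflows (t years, CF_t, discount factor 1/(1+y/m)^(m*t), PV):
  t = 1.0000: CF_t = 2.500000, DF = 0.941620, PV = 2.354049
  t = 2.0000: CF_t = 102.500000, DF = 0.886647, PV = 90.881363
Price P = sum_t PV_t = 93.235412
Convexity numerator sum_t t*(t + 1/m) * CF_t / (1+y/m)^(m*t + 2):
  t = 1.0000: term = 4.174423
  t = 2.0000: term = 483.478369
Convexity = (1/P) * sum = 487.652792 / 93.235412 = 5.230339

Answer: Convexity = 5.2303


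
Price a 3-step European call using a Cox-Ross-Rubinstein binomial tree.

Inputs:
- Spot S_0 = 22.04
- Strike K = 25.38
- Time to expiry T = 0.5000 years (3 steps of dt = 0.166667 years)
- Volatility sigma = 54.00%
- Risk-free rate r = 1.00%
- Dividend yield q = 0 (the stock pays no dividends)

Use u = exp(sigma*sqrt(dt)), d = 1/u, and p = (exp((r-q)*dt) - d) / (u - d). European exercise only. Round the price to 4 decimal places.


Answer: Price = V(0,0) = 2.2534

Derivation:
dt = T/N = 0.166667
u = exp(sigma*sqrt(dt)) = 1.246643; d = 1/u = 0.802154
p = (exp((r-q)*dt) - d) / (u - d) = 0.448861
Discount per step: exp(-r*dt) = 0.998335
Stock lattice S(k, i) with i counting down-moves:
  k=0: S(0,0) = 22.0400
  k=1: S(1,0) = 27.4760; S(1,1) = 17.6795
  k=2: S(2,0) = 34.2528; S(2,1) = 22.0400; S(2,2) = 14.1817
  k=3: S(3,0) = 42.7010; S(3,1) = 27.4760; S(3,2) = 17.6795; S(3,3) = 11.3759
Terminal payoffs V(N, i) = max(S_T - K, 0):
  V(3,0) = 17.320952; V(3,1) = 2.096005; V(3,2) = 0.000000; V(3,3) = 0.000000
Backward induction: V(k, i) = exp(-r*dt) * [p * V(k+1, i) + (1-p) * V(k+1, i+1)].
  V(2,0) = exp(-r*dt) * [p*17.320952 + (1-p)*2.096005] = 8.915025
  V(2,1) = exp(-r*dt) * [p*2.096005 + (1-p)*0.000000] = 0.939249
  V(2,2) = exp(-r*dt) * [p*0.000000 + (1-p)*0.000000] = 0.000000
  V(1,0) = exp(-r*dt) * [p*8.915025 + (1-p)*0.939249] = 4.511741
  V(1,1) = exp(-r*dt) * [p*0.939249 + (1-p)*0.000000] = 0.420890
  V(0,0) = exp(-r*dt) * [p*4.511741 + (1-p)*0.420890] = 2.253356


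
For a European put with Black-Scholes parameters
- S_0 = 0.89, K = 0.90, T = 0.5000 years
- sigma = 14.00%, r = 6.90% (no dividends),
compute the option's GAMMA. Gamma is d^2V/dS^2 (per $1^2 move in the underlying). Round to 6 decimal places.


d1 = 0.2851327223; d2 = 0.1861377729
phi(d1) = 0.3830503379; exp(-qT) = 1.0000000000; exp(-rT) = 0.9660883397
Gamma = exp(-qT) * phi(d1) / (S * sigma * sqrt(T)) = 1.0000000000 * 0.3830503379 / (0.8900 * 0.1400 * 0.7071067812) = 4.347632

Answer: Gamma = 4.347632


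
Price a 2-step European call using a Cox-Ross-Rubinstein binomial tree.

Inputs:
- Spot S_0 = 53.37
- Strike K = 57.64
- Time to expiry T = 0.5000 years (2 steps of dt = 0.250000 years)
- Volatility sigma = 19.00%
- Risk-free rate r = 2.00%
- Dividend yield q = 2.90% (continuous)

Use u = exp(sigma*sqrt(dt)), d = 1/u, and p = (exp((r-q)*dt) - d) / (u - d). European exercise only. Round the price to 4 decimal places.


Answer: Price = V(0,0) = 1.4732

Derivation:
dt = T/N = 0.250000
u = exp(sigma*sqrt(dt)) = 1.099659; d = 1/u = 0.909373
p = (exp((r-q)*dt) - d) / (u - d) = 0.464457
Discount per step: exp(-r*dt) = 0.995012
Stock lattice S(k, i) with i counting down-moves:
  k=0: S(0,0) = 53.3700
  k=1: S(1,0) = 58.6888; S(1,1) = 48.5332
  k=2: S(2,0) = 64.5377; S(2,1) = 53.3700; S(2,2) = 44.1348
Terminal payoffs V(N, i) = max(S_T - K, 0):
  V(2,0) = 6.897651; V(2,1) = 0.000000; V(2,2) = 0.000000
Backward induction: V(k, i) = exp(-r*dt) * [p * V(k+1, i) + (1-p) * V(k+1, i+1)].
  V(1,0) = exp(-r*dt) * [p*6.897651 + (1-p)*0.000000] = 3.187683
  V(1,1) = exp(-r*dt) * [p*0.000000 + (1-p)*0.000000] = 0.000000
  V(0,0) = exp(-r*dt) * [p*3.187683 + (1-p)*0.000000] = 1.473157


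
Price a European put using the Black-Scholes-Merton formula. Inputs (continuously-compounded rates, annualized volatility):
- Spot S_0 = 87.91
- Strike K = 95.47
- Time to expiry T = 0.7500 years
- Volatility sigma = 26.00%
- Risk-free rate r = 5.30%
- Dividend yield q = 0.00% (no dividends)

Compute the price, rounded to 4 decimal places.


d1 = (ln(S/K) + (r - q + 0.5*sigma^2) * T) / (sigma * sqrt(T)) = -0.07726944
d2 = d1 - sigma * sqrt(T) = -0.30243605
exp(-rT) = 0.96102967; exp(-qT) = 1.00000000
P = K * exp(-rT) * N(-d2) - S_0 * exp(-qT) * N(-d1)
N(-d1) = 0.53079540; N(-d2) = 0.61884016
P = 95.4700 * 0.96102967 * 0.61884016 - 87.9100 * 1.00000000 * 0.53079540 = 10.1161

Answer: Price = 10.1161


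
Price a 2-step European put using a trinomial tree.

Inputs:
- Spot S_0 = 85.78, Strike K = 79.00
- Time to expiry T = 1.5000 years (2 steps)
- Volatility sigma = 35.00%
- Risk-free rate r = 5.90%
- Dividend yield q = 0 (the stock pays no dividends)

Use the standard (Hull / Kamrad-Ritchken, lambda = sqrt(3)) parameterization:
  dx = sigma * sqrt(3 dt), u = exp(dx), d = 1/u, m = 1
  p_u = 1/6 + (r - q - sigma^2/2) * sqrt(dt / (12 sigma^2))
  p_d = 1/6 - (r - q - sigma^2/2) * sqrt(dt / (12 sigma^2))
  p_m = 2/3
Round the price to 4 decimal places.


Answer: Price = V(0,0) = 7.0723

Derivation:
dt = T/N = 0.750000; dx = sigma*sqrt(3*dt) = 0.525000
u = exp(dx) = 1.690459; d = 1/u = 0.591555
p_u = 0.165060, p_m = 0.666667, p_d = 0.168274
Discount per step: exp(-r*dt) = 0.956715
Stock lattice S(k, j) with j the centered position index:
  k=0: S(0,+0) = 85.7800
  k=1: S(1,-1) = 50.7436; S(1,+0) = 85.7800; S(1,+1) = 145.0076
  k=2: S(2,-2) = 30.0177; S(2,-1) = 50.7436; S(2,+0) = 85.7800; S(2,+1) = 145.0076; S(2,+2) = 245.1293
Terminal payoffs V(N, j) = max(K - S_T, 0):
  V(2,-2) = 48.982340; V(2,-1) = 28.256381; V(2,+0) = 0.000000; V(2,+1) = 0.000000; V(2,+2) = 0.000000
Backward induction: V(k, j) = exp(-r*dt) * [p_u * V(k+1, j+1) + p_m * V(k+1, j) + p_d * V(k+1, j-1)]
  V(1,-1) = exp(-r*dt) * [p_u*0.000000 + p_m*28.256381 + p_d*48.982340] = 25.907866
  V(1,+0) = exp(-r*dt) * [p_u*0.000000 + p_m*0.000000 + p_d*28.256381] = 4.548996
  V(1,+1) = exp(-r*dt) * [p_u*0.000000 + p_m*0.000000 + p_d*0.000000] = 0.000000
  V(0,+0) = exp(-r*dt) * [p_u*0.000000 + p_m*4.548996 + p_d*25.907866] = 7.072303


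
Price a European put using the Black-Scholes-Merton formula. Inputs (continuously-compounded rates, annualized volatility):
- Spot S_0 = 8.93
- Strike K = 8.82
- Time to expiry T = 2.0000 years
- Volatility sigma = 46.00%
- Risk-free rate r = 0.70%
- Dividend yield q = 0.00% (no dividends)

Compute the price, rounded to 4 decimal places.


d1 = (ln(S/K) + (r - q + 0.5*sigma^2) * T) / (sigma * sqrt(T)) = 0.36584248
d2 = d1 - sigma * sqrt(T) = -0.28469576
exp(-rT) = 0.98609754; exp(-qT) = 1.00000000
P = K * exp(-rT) * N(-d2) - S_0 * exp(-qT) * N(-d1)
N(-d1) = 0.35724131; N(-d2) = 0.61206138
P = 8.8200 * 0.98609754 * 0.61206138 - 8.9300 * 1.00000000 * 0.35724131 = 2.1332

Answer: Price = 2.1332


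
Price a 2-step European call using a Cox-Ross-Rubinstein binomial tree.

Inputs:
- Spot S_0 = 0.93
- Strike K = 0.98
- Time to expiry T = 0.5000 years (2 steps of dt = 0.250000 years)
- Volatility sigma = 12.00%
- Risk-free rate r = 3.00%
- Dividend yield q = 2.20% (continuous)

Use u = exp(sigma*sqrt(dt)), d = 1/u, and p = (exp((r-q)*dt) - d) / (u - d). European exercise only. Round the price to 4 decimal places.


dt = T/N = 0.250000
u = exp(sigma*sqrt(dt)) = 1.061837; d = 1/u = 0.941765
p = (exp((r-q)*dt) - d) / (u - d) = 0.501678
Discount per step: exp(-r*dt) = 0.992528
Stock lattice S(k, i) with i counting down-moves:
  k=0: S(0,0) = 0.9300
  k=1: S(1,0) = 0.9875; S(1,1) = 0.8758
  k=2: S(2,0) = 1.0486; S(2,1) = 0.9300; S(2,2) = 0.8248
Terminal payoffs V(N, i) = max(S_T - K, 0):
  V(2,0) = 0.068572; V(2,1) = 0.000000; V(2,2) = 0.000000
Backward induction: V(k, i) = exp(-r*dt) * [p * V(k+1, i) + (1-p) * V(k+1, i+1)].
  V(1,0) = exp(-r*dt) * [p*0.068572 + (1-p)*0.000000] = 0.034144
  V(1,1) = exp(-r*dt) * [p*0.000000 + (1-p)*0.000000] = 0.000000
  V(0,0) = exp(-r*dt) * [p*0.034144 + (1-p)*0.000000] = 0.017001

Answer: Price = V(0,0) = 0.0170
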